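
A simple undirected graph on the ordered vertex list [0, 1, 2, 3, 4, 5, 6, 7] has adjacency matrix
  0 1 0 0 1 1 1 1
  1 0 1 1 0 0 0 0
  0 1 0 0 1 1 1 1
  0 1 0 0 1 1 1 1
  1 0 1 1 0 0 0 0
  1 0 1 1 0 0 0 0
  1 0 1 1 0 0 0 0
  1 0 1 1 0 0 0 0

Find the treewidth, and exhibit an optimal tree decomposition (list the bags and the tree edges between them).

Each bag holds 4 vertices, so the decomposition has width 3, which upper-bounds the treewidth. For the lower bound: the 4 vertex sets {0,1}, {3,5}, {2}, {7} are disjoint, each induces a connected subgraph, and every pair is joined by at least one edge of G. Contracting each set to a single vertex therefore yields K_{4} as a minor, and since treewidth is minor-monotone, tw(G) ≥ tw(K_{4}) = 3. The upper and lower bounds meet at 3, so that is the treewidth.

Treewidth 3.
One such decomposition:
Bags: B1 = {0, 1, 2, 3}  B2 = {0, 2, 3, 5}  B3 = {0, 2, 3, 7}  B4 = {0, 2, 3, 4}  B5 = {0, 2, 3, 6}
Tree: B1–B2, B2–B3, B3–B4, B4–B5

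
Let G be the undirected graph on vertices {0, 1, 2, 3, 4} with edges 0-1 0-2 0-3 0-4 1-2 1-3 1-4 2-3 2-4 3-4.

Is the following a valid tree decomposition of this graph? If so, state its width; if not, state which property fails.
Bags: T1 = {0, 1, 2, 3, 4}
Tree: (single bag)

Every vertex of G appears in some bag (union = {0, 1, 2, 3, 4}); every edge is covered by a bag; and for each vertex v the set of bags containing v is connected in the bag tree. The decomposition is therefore valid. The largest bag has 5 vertices, so the width is 4.

Yes; width 4.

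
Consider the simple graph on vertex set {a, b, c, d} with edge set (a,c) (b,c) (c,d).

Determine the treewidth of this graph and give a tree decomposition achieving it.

The largest bag has 2 vertices, giving width 1; this decomposition certifies tw(G) ≤ 1. Any graph with an edge has treewidth ≥ 1, and G has the edge d–c. The upper and lower bounds meet at 1, so that is the treewidth.

Treewidth 1.
One such decomposition:
Bags: B1 = {c, d}  B2 = {a, c}  B3 = {b, c}
Tree: B1–B2, B1–B3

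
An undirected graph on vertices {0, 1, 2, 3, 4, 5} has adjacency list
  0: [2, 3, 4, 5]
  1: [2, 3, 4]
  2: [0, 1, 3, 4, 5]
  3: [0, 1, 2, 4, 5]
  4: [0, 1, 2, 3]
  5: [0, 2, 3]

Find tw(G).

3

A width-3 tree decomposition is:
Bags: B1 = {0, 2, 3, 5}  B2 = {0, 2, 3, 4}  B3 = {1, 2, 3, 4}
Tree: B1–B2, B2–B3
Every bag has size at most 4, so the width is 4 − 1 = 3 and tw(G) ≤ 3. On the other hand G contains the 4-clique {0, 2, 3, 4}. A clique must lie in a single bag of any decomposition, so no decomposition can have width below 3. Hence tw(G) = 3 exactly.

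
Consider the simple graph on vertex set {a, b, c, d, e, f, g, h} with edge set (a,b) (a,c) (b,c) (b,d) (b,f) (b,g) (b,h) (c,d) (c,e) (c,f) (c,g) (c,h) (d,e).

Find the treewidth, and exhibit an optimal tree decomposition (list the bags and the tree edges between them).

Treewidth 2.
Bags: B1 = {b, c, d}  B2 = {b, c, g}  B3 = {c, d, e}  B4 = {b, c, f}  B5 = {b, c, h}  B6 = {a, b, c}
Tree: B1–B2, B1–B3, B2–B4, B1–B5, B4–B6

The largest bag has 3 vertices, giving width 2; this decomposition certifies tw(G) ≤ 2. Conversely, {c, d, e} is a clique of size 3, and the vertices of any clique must share a bag in every tree decomposition; so some bag has ≥ 3 vertices and tw(G) ≥ 2. The upper and lower bounds meet at 2, so that is the treewidth.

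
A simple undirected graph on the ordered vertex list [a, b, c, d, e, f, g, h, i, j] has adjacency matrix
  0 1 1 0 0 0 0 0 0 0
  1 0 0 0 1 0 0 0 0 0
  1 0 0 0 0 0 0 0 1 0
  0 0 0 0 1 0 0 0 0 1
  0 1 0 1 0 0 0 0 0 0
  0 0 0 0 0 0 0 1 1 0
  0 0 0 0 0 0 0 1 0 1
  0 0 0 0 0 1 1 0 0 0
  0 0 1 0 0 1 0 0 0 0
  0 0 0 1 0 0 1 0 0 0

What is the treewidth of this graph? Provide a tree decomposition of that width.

Each bag holds 3 vertices, so the decomposition has width 2, which upper-bounds the treewidth. The edges b–a–c–i–f–h–g–j–d–e–b form a cycle, so G is not a tree and its treewidth is at least 2. Combining the bounds, tw(G) = 2.

Treewidth 2.
One optimal decomposition is:
Bags: B1 = {a, b, c}  B2 = {b, c, i}  B3 = {b, f, i}  B4 = {b, f, h}  B5 = {b, g, h}  B6 = {b, g, j}  B7 = {b, d, j}  B8 = {b, d, e}
Tree: B1–B2, B2–B3, B3–B4, B4–B5, B5–B6, B6–B7, B7–B8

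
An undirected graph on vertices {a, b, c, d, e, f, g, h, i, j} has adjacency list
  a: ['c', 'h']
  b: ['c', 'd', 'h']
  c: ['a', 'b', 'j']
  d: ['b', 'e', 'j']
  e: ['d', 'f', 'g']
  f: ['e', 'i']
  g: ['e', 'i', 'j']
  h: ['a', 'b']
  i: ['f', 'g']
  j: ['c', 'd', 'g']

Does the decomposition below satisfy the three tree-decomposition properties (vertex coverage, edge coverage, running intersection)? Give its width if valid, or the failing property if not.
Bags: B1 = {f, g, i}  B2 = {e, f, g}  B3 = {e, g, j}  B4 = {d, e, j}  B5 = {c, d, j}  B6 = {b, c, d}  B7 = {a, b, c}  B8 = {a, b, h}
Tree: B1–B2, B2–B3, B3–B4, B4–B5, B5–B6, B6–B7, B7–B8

Yes; width 2.

Checking the three conditions: (i) the bags cover all of {a, b, c, d, e, f, g, h, i, j}; (ii) for each edge, some bag contains both endpoints; (iii) the bags containing any fixed vertex form a subtree. All hold, so the decomposition is valid with width 3 − 1 = 2.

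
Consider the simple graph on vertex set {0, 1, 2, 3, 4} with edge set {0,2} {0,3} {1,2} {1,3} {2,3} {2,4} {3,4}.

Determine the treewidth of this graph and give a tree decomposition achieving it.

Treewidth 2.
One such decomposition:
Bags: B1 = {1, 2, 3}  B2 = {2, 3, 4}  B3 = {0, 2, 3}
Tree: B1–B2, B2–B3

Every bag has size at most 3, so the width is 3 − 1 = 2 and tw(G) ≤ 2. Conversely, {0, 2, 3} is a clique of size 3, and the vertices of any clique must share a bag in every tree decomposition; so some bag has ≥ 3 vertices and tw(G) ≥ 2. Hence tw(G) = 2 exactly.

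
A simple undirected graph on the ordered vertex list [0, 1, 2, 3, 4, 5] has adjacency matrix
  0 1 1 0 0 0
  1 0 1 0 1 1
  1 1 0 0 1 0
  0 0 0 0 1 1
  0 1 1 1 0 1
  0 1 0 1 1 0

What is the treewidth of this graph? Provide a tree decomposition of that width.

Treewidth 2.
One optimal decomposition is:
Bags: B1 = {1, 2, 4}  B2 = {1, 4, 5}  B3 = {3, 4, 5}  B4 = {0, 1, 2}
Tree: B1–B2, B2–B3, B1–B4

Every bag has size at most 3, so the width is 3 − 1 = 2 and tw(G) ≤ 2. Conversely, {0, 1, 2} is a clique of size 3, and the vertices of any clique must share a bag in every tree decomposition; so some bag has ≥ 3 vertices and tw(G) ≥ 2. Combining the bounds, tw(G) = 2.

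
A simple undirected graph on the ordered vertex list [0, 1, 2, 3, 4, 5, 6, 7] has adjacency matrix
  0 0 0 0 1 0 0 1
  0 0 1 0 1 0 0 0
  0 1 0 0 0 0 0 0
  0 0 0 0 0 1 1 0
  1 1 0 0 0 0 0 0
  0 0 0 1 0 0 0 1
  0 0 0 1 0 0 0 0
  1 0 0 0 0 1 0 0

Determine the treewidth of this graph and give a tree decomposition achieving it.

Treewidth 1.
One optimal decomposition is:
Bags: B1 = {1, 2}  B2 = {1, 4}  B3 = {0, 4}  B4 = {0, 7}  B5 = {5, 7}  B6 = {3, 5}  B7 = {3, 6}
Tree: B1–B2, B2–B3, B3–B4, B4–B5, B5–B6, B6–B7

Every bag has size at most 2, so the width is 2 − 1 = 1 and tw(G) ≤ 1. G has an edge, so its treewidth is at least 1. Combining the bounds, tw(G) = 1.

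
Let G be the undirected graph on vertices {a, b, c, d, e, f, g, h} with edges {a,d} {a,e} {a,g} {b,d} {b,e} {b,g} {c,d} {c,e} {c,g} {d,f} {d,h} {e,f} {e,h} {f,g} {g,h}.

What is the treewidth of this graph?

3

A width-3 tree decomposition is:
Bags: B1 = {d, e, f, g}  B2 = {a, d, e, g}  B3 = {c, d, e, g}  B4 = {d, e, g, h}  B5 = {b, d, e, g}
Tree: B1–B2, B2–B3, B3–B4, B4–B5
The largest bag has 4 vertices, giving width 3; this decomposition certifies tw(G) ≤ 3. For the lower bound: the 4 vertex sets {e,f}, {a,d}, {g}, {c} are disjoint, each induces a connected subgraph, and every pair is joined by at least one edge of G. Contracting each set to a single vertex therefore yields K_{4} as a minor, and since treewidth is minor-monotone, tw(G) ≥ tw(K_{4}) = 3. Therefore the treewidth is 3.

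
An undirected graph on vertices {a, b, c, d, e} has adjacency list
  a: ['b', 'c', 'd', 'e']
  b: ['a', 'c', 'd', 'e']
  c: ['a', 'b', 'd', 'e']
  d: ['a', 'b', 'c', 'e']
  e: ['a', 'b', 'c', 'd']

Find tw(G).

A width-4 tree decomposition is:
Bags: B1 = {a, b, c, d, e}
Tree: (single bag)
With just one bag of size 5, the width is 5 − 1 = 4, so tw(G) ≤ 4. Conversely, {a, b, c, d, e} is a clique of size 5, and the vertices of any clique must share a bag in every tree decomposition; so some bag has ≥ 5 vertices and tw(G) ≥ 4. The upper and lower bounds meet at 4, so that is the treewidth.

4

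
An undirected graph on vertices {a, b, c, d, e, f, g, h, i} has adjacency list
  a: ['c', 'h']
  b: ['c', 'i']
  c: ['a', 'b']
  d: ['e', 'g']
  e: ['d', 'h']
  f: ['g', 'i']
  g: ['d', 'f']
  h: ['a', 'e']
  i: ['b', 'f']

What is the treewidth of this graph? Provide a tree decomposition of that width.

Treewidth 2.
One such decomposition:
Bags: B1 = {f, g, i}  B2 = {b, g, i}  B3 = {b, c, g}  B4 = {a, c, g}  B5 = {a, g, h}  B6 = {e, g, h}  B7 = {d, e, g}
Tree: B1–B2, B2–B3, B3–B4, B4–B5, B5–B6, B6–B7

Every bag has size at most 3, so the width is 3 − 1 = 2 and tw(G) ≤ 2. Since g–f–i–b–c–a–h–e–d–g is a cycle in G, G is not acyclic. Forests are exactly the graphs of treewidth ≤ 1, so tw(G) ≥ 2. Hence tw(G) = 2 exactly.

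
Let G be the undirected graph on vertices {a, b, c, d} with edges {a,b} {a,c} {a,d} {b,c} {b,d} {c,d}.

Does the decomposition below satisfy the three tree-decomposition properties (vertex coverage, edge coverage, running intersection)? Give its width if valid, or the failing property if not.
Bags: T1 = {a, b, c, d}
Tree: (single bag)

Vertex coverage: the bags together contain {a, b, c, d}, the full vertex set. Edge coverage: each edge of G has both endpoints in at least one bag. Running intersection: for every vertex, the bags containing it form a connected subtree. All three properties hold, so this is a valid tree decomposition of width max|bag| − 1 = 3, and hence tw(G) ≤ 3.

Yes; width 3.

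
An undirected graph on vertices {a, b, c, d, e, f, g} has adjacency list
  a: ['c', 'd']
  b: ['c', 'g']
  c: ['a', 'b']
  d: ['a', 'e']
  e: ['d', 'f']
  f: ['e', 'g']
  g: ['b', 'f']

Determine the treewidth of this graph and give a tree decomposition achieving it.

Each bag holds 3 vertices, so the decomposition has width 2, which upper-bounds the treewidth. For the lower bound, G contains the cycle b–g–f–e–d–a–c–b, so G is not a forest; only forests have treewidth ≤ 1, hence tw(G) ≥ 2. Hence tw(G) = 2 exactly.

Treewidth 2.
Bags: B1 = {b, f, g}  B2 = {b, e, f}  B3 = {b, d, e}  B4 = {a, b, d}  B5 = {a, b, c}
Tree: B1–B2, B2–B3, B3–B4, B4–B5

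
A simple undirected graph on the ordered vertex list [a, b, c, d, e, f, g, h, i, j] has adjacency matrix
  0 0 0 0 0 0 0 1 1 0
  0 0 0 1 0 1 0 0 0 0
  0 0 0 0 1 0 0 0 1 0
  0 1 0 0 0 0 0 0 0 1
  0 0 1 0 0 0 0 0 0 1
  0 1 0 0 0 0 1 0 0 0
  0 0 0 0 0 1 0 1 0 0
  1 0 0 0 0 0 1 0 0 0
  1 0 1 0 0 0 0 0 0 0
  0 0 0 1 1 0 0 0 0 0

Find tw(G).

A width-2 tree decomposition is:
Bags: B1 = {c, e, j}  B2 = {c, d, j}  B3 = {b, c, d}  B4 = {b, c, f}  B5 = {c, f, g}  B6 = {c, g, h}  B7 = {a, c, h}  B8 = {a, c, i}
Tree: B1–B2, B2–B3, B3–B4, B4–B5, B5–B6, B6–B7, B7–B8
Every bag has size at most 3, so the width is 3 − 1 = 2 and tw(G) ≤ 2. The edges c–e–j–d–b–f–g–h–a–i–c form a cycle, so G is not a tree and its treewidth is at least 2. Therefore the treewidth is 2.

2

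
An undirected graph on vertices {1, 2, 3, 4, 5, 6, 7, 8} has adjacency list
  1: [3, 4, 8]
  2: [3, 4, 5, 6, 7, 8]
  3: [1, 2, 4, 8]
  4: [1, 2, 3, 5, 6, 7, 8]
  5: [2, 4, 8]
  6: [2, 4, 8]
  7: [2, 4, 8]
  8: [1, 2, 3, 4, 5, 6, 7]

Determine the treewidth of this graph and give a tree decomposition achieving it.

Treewidth 3.
One such decomposition:
Bags: B1 = {2, 3, 4, 8}  B2 = {2, 4, 7, 8}  B3 = {2, 4, 5, 8}  B4 = {1, 3, 4, 8}  B5 = {2, 4, 6, 8}
Tree: B1–B2, B2–B3, B1–B4, B1–B5

The largest bag has 4 vertices, giving width 3; this decomposition certifies tw(G) ≤ 3. For the lower bound, the 4 vertices {1, 3, 4, 8} are pairwise adjacent, and any tree decomposition puts a clique entirely inside one bag — forcing width ≥ 3. Therefore the treewidth is 3.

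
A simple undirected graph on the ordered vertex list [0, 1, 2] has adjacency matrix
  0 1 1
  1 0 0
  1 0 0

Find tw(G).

A width-1 tree decomposition is:
Bags: B1 = {0, 1}  B2 = {0, 2}
Tree: B1–B2
Every bag has size at most 2, so the width is 2 − 1 = 1 and tw(G) ≤ 1. G has an edge, so its treewidth is at least 1. Hence tw(G) = 1 exactly.

1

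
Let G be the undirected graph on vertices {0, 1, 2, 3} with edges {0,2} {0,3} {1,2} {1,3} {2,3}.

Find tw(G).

2

A width-2 tree decomposition is:
Bags: B1 = {0, 2, 3}  B2 = {1, 2, 3}
Tree: B1–B2
Each bag holds 3 vertices, so the decomposition has width 2, which upper-bounds the treewidth. On the other hand G contains the 3-clique {0, 2, 3}. A clique must lie in a single bag of any decomposition, so no decomposition can have width below 2. Therefore the treewidth is 2.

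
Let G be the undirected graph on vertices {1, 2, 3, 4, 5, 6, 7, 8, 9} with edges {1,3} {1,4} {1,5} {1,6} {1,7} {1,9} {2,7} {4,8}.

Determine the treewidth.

1

A width-1 tree decomposition is:
Bags: B1 = {1, 4}  B2 = {1, 7}  B3 = {2, 7}  B4 = {1, 5}  B5 = {1, 9}  B6 = {4, 8}  B7 = {1, 3}  B8 = {1, 6}
Tree: B1–B2, B2–B3, B1–B4, B2–B5, B1–B6, B2–B7, B4–B8
Every bag has size at most 2, so the width is 2 − 1 = 1 and tw(G) ≤ 1. Any graph with an edge has treewidth ≥ 1, and G has the edge 1–4. Hence tw(G) = 1 exactly.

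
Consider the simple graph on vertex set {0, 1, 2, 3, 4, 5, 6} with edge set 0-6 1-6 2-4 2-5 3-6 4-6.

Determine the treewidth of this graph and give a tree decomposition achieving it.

Treewidth 1.
One optimal decomposition is:
Bags: B1 = {4, 6}  B2 = {2, 4}  B3 = {2, 5}  B4 = {3, 6}  B5 = {0, 6}  B6 = {1, 6}
Tree: B1–B2, B2–B3, B1–B4, B1–B5, B5–B6

Every bag has size at most 2, so the width is 2 − 1 = 1 and tw(G) ≤ 1. Since G has at least one edge (e.g. 4–6), it is not an edgeless graph, so tw(G) ≥ 1. Combining the bounds, tw(G) = 1.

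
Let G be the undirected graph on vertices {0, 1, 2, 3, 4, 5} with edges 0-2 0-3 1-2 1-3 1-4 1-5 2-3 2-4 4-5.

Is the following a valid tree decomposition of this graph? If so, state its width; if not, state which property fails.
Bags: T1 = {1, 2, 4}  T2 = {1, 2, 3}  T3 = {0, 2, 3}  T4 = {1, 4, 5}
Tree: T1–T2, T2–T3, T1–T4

Every vertex of G appears in some bag (union = {0, 1, 2, 3, 4, 5}); every edge is covered by a bag; and for each vertex v the set of bags containing v is connected in the bag tree. The decomposition is therefore valid. The largest bag has 3 vertices, so the width is 2.

Yes; width 2.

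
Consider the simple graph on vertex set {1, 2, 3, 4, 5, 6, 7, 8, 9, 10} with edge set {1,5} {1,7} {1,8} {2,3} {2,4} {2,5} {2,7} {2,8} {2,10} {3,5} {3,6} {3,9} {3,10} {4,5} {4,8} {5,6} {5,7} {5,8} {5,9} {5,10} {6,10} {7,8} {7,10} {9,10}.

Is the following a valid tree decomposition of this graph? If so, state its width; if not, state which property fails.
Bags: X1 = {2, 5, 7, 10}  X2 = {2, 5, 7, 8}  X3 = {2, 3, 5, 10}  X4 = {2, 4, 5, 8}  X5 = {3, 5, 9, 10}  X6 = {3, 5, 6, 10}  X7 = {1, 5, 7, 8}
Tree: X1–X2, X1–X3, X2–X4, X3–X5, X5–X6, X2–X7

Checking the three conditions: (i) the bags cover all of {1, 2, 3, 4, 5, 6, 7, 8, 9, 10}; (ii) for each edge, some bag contains both endpoints; (iii) the bags containing any fixed vertex form a subtree. All hold, so the decomposition is valid with width 4 − 1 = 3.

Yes; width 3.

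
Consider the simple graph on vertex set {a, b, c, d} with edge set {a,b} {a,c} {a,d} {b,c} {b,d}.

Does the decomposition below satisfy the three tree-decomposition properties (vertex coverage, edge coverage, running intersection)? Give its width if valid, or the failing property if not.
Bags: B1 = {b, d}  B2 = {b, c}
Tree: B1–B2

No — vertex a appears in no bag.

A tree decomposition must satisfy three properties: every vertex lies in some bag; for every edge, both endpoints lie together in some bag; and for every vertex, the bags containing it form a connected subtree. Here vertex a appears in no bag, so the decomposition is invalid.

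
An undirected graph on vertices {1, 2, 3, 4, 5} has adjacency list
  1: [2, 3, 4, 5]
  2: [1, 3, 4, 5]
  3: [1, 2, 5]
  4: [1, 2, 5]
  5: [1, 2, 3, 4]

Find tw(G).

3

A width-3 tree decomposition is:
Bags: B1 = {1, 2, 4, 5}  B2 = {1, 2, 3, 5}
Tree: B1–B2
Each bag holds 4 vertices, so the decomposition has width 3, which upper-bounds the treewidth. Conversely, {1, 2, 3, 5} is a clique of size 4, and the vertices of any clique must share a bag in every tree decomposition; so some bag has ≥ 4 vertices and tw(G) ≥ 3. The upper and lower bounds meet at 3, so that is the treewidth.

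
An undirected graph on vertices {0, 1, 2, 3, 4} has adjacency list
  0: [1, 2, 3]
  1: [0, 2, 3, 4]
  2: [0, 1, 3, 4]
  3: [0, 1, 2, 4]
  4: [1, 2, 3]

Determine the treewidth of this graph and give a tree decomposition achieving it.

The largest bag has 4 vertices, giving width 3; this decomposition certifies tw(G) ≤ 3. On the other hand G contains the 4-clique {0, 1, 2, 3}. A clique must lie in a single bag of any decomposition, so no decomposition can have width below 3. Therefore the treewidth is 3.

Treewidth 3.
One such decomposition:
Bags: B1 = {1, 2, 3, 4}  B2 = {0, 1, 2, 3}
Tree: B1–B2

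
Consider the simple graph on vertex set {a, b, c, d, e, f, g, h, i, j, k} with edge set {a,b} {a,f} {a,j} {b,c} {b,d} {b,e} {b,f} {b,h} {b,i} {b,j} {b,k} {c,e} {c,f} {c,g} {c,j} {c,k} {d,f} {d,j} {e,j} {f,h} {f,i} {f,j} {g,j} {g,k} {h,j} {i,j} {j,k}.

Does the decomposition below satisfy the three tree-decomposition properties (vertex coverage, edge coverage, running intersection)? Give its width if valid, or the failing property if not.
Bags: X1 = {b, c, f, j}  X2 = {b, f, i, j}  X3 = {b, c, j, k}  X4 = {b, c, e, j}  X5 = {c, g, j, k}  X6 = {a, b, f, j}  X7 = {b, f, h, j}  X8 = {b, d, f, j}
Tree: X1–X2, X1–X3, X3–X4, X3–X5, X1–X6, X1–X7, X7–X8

Yes; width 3.

Vertex coverage: the bags together contain {a, b, c, d, e, f, g, h, i, j, k}, the full vertex set. Edge coverage: each edge of G has both endpoints in at least one bag. Running intersection: for every vertex, the bags containing it form a connected subtree. All three properties hold, so this is a valid tree decomposition of width max|bag| − 1 = 3, and hence tw(G) ≤ 3.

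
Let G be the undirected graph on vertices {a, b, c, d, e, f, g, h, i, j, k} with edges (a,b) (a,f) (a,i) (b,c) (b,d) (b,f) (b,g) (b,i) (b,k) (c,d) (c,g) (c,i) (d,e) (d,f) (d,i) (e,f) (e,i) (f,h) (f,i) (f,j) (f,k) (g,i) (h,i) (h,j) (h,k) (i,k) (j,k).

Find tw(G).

3

A width-3 tree decomposition is:
Bags: B1 = {b, d, f, i}  B2 = {b, f, i, k}  B3 = {f, h, i, k}  B4 = {b, c, d, i}  B5 = {f, h, j, k}  B6 = {a, b, f, i}  B7 = {d, e, f, i}  B8 = {b, c, g, i}
Tree: B1–B2, B2–B3, B1–B4, B3–B5, B1–B6, B1–B7, B4–B8
Every bag has size at most 4, so the width is 4 − 1 = 3 and tw(G) ≤ 3. For the lower bound, the 4 vertices {f, h, j, k} are pairwise adjacent, and any tree decomposition puts a clique entirely inside one bag — forcing width ≥ 3. Combining the bounds, tw(G) = 3.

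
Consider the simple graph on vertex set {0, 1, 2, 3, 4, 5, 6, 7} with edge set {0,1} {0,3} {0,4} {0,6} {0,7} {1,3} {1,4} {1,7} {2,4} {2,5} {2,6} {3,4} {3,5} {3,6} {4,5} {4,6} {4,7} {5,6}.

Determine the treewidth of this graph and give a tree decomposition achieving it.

The largest bag has 4 vertices, giving width 3; this decomposition certifies tw(G) ≤ 3. For the lower bound, the 4 vertices {0, 1, 3, 4} are pairwise adjacent, and any tree decomposition puts a clique entirely inside one bag — forcing width ≥ 3. Therefore the treewidth is 3.

Treewidth 3.
Bags: B1 = {0, 1, 4, 7}  B2 = {0, 1, 3, 4}  B3 = {0, 3, 4, 6}  B4 = {3, 4, 5, 6}  B5 = {2, 4, 5, 6}
Tree: B1–B2, B2–B3, B3–B4, B4–B5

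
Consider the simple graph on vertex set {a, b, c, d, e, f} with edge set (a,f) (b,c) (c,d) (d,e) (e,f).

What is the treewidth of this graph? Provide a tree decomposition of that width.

Each bag holds 2 vertices, so the decomposition has width 1, which upper-bounds the treewidth. Any graph with an edge has treewidth ≥ 1, and G has the edge a–f. The upper and lower bounds meet at 1, so that is the treewidth.

Treewidth 1.
One such decomposition:
Bags: B1 = {a, f}  B2 = {e, f}  B3 = {d, e}  B4 = {c, d}  B5 = {b, c}
Tree: B1–B2, B2–B3, B3–B4, B4–B5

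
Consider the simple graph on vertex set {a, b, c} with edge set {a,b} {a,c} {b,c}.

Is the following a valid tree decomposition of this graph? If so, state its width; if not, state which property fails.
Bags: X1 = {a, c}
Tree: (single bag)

No — vertex b appears in no bag.

A tree decomposition must satisfy three properties: every vertex lies in some bag; for every edge, both endpoints lie together in some bag; and for every vertex, the bags containing it form a connected subtree. Here vertex b appears in no bag, so the decomposition is invalid.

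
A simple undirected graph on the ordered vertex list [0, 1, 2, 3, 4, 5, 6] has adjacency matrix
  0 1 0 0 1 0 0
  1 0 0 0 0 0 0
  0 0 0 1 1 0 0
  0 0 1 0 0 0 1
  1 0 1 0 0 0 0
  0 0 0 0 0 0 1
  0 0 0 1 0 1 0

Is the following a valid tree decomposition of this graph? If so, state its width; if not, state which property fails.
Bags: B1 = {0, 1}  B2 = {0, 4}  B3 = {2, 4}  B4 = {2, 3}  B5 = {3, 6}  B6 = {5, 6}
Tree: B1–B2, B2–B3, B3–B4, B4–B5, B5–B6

Yes; width 1.

Vertex coverage: the bags together contain {0, 1, 2, 3, 4, 5, 6}, the full vertex set. Edge coverage: each edge of G has both endpoints in at least one bag. Running intersection: for every vertex, the bags containing it form a connected subtree. All three properties hold, so this is a valid tree decomposition of width max|bag| − 1 = 1, and hence tw(G) ≤ 1.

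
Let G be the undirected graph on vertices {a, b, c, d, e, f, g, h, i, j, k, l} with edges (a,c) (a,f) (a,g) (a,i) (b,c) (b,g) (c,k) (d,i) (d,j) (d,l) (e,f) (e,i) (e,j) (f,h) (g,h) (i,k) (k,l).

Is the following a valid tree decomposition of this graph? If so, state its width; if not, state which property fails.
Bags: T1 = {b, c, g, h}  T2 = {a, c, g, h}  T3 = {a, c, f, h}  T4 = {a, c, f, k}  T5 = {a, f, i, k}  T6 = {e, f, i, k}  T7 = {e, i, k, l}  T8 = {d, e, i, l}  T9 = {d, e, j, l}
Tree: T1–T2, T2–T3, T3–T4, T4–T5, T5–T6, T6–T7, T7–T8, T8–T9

Yes; width 3.

Every vertex of G appears in some bag (union = {a, b, c, d, e, f, g, h, i, j, k, l}); every edge is covered by a bag; and for each vertex v the set of bags containing v is connected in the bag tree. The decomposition is therefore valid. The largest bag has 4 vertices, so the width is 3.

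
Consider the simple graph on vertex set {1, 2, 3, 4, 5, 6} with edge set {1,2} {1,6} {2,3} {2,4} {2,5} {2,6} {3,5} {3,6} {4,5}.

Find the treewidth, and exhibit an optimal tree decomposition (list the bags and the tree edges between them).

Treewidth 2.
One optimal decomposition is:
Bags: B1 = {2, 4, 5}  B2 = {2, 3, 5}  B3 = {2, 3, 6}  B4 = {1, 2, 6}
Tree: B1–B2, B2–B3, B3–B4

Every bag has size at most 3, so the width is 3 − 1 = 2 and tw(G) ≤ 2. Conversely, {1, 2, 6} is a clique of size 3, and the vertices of any clique must share a bag in every tree decomposition; so some bag has ≥ 3 vertices and tw(G) ≥ 2. Combining the bounds, tw(G) = 2.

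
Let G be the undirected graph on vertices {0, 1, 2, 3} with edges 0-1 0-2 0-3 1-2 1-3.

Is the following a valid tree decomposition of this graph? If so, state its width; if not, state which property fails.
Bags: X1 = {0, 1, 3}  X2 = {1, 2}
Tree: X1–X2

A tree decomposition must satisfy three properties: every vertex lies in some bag; for every edge, both endpoints lie together in some bag; and for every vertex, the bags containing it form a connected subtree. Here edge (0,2) lies in no bag, so the decomposition is invalid.

No — edge (0,2) lies in no bag.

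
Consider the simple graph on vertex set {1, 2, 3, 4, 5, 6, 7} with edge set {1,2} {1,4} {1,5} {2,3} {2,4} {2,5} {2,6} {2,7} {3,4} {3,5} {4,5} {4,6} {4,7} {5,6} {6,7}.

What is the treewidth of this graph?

3

A width-3 tree decomposition is:
Bags: B1 = {2, 4, 5, 6}  B2 = {1, 2, 4, 5}  B3 = {2, 4, 6, 7}  B4 = {2, 3, 4, 5}
Tree: B1–B2, B1–B3, B2–B4
The largest bag has 4 vertices, giving width 3; this decomposition certifies tw(G) ≤ 3. For the lower bound, the 4 vertices {1, 2, 4, 5} are pairwise adjacent, and any tree decomposition puts a clique entirely inside one bag — forcing width ≥ 3. Hence tw(G) = 3 exactly.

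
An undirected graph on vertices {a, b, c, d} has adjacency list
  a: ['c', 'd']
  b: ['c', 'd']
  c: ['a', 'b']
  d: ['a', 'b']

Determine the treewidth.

A width-2 tree decomposition is:
Bags: B1 = {b, c, d}  B2 = {a, c, d}
Tree: B1–B2
Every bag has size at most 3, so the width is 3 − 1 = 2 and tw(G) ≤ 2. Since d–b–c–a–d is a cycle in G, G is not acyclic. Forests are exactly the graphs of treewidth ≤ 1, so tw(G) ≥ 2. Combining the bounds, tw(G) = 2.

2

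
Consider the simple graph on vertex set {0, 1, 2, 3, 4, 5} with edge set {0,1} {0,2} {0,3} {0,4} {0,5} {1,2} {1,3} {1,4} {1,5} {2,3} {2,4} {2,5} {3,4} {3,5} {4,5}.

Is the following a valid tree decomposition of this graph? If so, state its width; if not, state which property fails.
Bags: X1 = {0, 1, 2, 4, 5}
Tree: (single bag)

A tree decomposition must satisfy three properties: every vertex lies in some bag; for every edge, both endpoints lie together in some bag; and for every vertex, the bags containing it form a connected subtree. Here vertex 3 appears in no bag, so the decomposition is invalid.

No — vertex 3 appears in no bag.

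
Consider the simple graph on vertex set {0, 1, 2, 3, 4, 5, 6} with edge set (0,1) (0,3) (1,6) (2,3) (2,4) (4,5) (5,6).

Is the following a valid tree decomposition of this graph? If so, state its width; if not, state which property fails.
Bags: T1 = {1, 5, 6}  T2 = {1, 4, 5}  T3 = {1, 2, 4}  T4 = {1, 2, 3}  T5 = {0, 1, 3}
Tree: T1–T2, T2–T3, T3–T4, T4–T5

Yes; width 2.

Checking the three conditions: (i) the bags cover all of {0, 1, 2, 3, 4, 5, 6}; (ii) for each edge, some bag contains both endpoints; (iii) the bags containing any fixed vertex form a subtree. All hold, so the decomposition is valid with width 3 − 1 = 2.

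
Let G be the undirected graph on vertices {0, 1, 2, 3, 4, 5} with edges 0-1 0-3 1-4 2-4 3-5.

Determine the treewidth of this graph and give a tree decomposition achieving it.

The largest bag has 2 vertices, giving width 1; this decomposition certifies tw(G) ≤ 1. Any graph with an edge has treewidth ≥ 1, and G has the edge 5–3. The upper and lower bounds meet at 1, so that is the treewidth.

Treewidth 1.
Bags: B1 = {3, 5}  B2 = {0, 3}  B3 = {0, 1}  B4 = {1, 4}  B5 = {2, 4}
Tree: B1–B2, B2–B3, B3–B4, B4–B5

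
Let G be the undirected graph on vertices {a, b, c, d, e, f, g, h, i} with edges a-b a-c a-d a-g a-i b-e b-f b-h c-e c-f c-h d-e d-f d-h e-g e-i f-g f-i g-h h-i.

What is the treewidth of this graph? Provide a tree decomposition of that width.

Each bag holds 5 vertices, so the decomposition has width 4, which upper-bounds the treewidth. For the lower bound: the 5 vertex sets {g,h}, {d,e}, {c,f}, {a}, {i} are disjoint, each induces a connected subgraph, and every pair is joined by at least one edge of G. Contracting each set to a single vertex therefore yields K_{5} as a minor, and since treewidth is minor-monotone, tw(G) ≥ tw(K_{5}) = 4. The upper and lower bounds meet at 4, so that is the treewidth.

Treewidth 4.
Bags: B1 = {a, e, f, g, h}  B2 = {a, d, e, f, h}  B3 = {a, c, e, f, h}  B4 = {a, e, f, h, i}  B5 = {a, b, e, f, h}
Tree: B1–B2, B2–B3, B3–B4, B4–B5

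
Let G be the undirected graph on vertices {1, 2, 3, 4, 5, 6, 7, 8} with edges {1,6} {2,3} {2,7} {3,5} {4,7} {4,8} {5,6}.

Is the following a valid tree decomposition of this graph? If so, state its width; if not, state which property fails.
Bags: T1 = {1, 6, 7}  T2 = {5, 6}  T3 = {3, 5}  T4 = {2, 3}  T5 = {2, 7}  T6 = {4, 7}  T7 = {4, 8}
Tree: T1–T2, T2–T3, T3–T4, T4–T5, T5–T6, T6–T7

No — bags containing vertex 7 are not connected in the tree.

A tree decomposition must satisfy three properties: every vertex lies in some bag; for every edge, both endpoints lie together in some bag; and for every vertex, the bags containing it form a connected subtree. Here bags containing vertex 7 are not connected in the tree, so the decomposition is invalid.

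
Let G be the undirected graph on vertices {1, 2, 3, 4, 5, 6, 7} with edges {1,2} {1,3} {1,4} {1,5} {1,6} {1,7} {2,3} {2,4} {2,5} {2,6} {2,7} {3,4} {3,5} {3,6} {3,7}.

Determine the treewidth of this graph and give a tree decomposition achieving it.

Each bag holds 4 vertices, so the decomposition has width 3, which upper-bounds the treewidth. On the other hand G contains the 4-clique {1, 2, 3, 4}. A clique must lie in a single bag of any decomposition, so no decomposition can have width below 3. The upper and lower bounds meet at 3, so that is the treewidth.

Treewidth 3.
Bags: B1 = {1, 2, 3, 6}  B2 = {1, 2, 3, 7}  B3 = {1, 2, 3, 5}  B4 = {1, 2, 3, 4}
Tree: B1–B2, B1–B3, B3–B4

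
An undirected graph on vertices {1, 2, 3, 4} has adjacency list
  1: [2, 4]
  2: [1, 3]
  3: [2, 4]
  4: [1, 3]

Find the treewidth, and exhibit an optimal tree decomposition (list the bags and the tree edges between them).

The largest bag has 3 vertices, giving width 2; this decomposition certifies tw(G) ≤ 2. The edges 3–2–1–4–3 form a cycle, so G is not a tree and its treewidth is at least 2. The upper and lower bounds meet at 2, so that is the treewidth.

Treewidth 2.
One such decomposition:
Bags: B1 = {1, 2, 3}  B2 = {1, 3, 4}
Tree: B1–B2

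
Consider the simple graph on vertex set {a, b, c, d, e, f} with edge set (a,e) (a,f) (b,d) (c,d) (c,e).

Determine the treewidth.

1

A width-1 tree decomposition is:
Bags: B1 = {a, e}  B2 = {c, e}  B3 = {c, d}  B4 = {a, f}  B5 = {b, d}
Tree: B1–B2, B2–B3, B1–B4, B3–B5
The largest bag has 2 vertices, giving width 1; this decomposition certifies tw(G) ≤ 1. Any graph with an edge has treewidth ≥ 1, and G has the edge a–e. Hence tw(G) = 1 exactly.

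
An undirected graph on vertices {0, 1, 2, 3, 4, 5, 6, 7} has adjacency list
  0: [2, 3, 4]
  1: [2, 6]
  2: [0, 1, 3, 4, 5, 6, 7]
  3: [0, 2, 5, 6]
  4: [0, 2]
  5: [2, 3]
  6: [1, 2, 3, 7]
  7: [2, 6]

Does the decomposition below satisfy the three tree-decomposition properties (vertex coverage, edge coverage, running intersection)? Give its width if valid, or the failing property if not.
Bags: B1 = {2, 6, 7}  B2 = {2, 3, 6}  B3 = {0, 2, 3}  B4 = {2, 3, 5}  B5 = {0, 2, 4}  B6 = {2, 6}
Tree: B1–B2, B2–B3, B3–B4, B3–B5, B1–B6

No — vertex 1 appears in no bag.

A tree decomposition must satisfy three properties: every vertex lies in some bag; for every edge, both endpoints lie together in some bag; and for every vertex, the bags containing it form a connected subtree. Here vertex 1 appears in no bag, so the decomposition is invalid.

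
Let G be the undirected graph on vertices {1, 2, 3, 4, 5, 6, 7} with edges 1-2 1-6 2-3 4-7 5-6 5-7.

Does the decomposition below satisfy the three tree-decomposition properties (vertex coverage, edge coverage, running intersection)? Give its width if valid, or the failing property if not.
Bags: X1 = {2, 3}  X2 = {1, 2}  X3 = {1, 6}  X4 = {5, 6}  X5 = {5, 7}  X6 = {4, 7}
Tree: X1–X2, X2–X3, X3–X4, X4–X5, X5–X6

Vertex coverage: the bags together contain {1, 2, 3, 4, 5, 6, 7}, the full vertex set. Edge coverage: each edge of G has both endpoints in at least one bag. Running intersection: for every vertex, the bags containing it form a connected subtree. All three properties hold, so this is a valid tree decomposition of width max|bag| − 1 = 1, and hence tw(G) ≤ 1.

Yes; width 1.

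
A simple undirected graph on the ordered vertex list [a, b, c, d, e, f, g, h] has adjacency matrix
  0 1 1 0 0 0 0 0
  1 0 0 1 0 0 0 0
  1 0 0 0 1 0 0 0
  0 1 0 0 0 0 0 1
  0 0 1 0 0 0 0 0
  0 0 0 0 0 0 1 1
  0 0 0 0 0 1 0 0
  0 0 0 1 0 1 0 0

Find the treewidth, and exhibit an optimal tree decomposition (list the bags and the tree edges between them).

Treewidth 1.
Bags: B1 = {c, e}  B2 = {a, c}  B3 = {a, b}  B4 = {b, d}  B5 = {d, h}  B6 = {f, h}  B7 = {f, g}
Tree: B1–B2, B2–B3, B3–B4, B4–B5, B5–B6, B6–B7

Each bag holds 2 vertices, so the decomposition has width 1, which upper-bounds the treewidth. G has an edge, so its treewidth is at least 1. Combining the bounds, tw(G) = 1.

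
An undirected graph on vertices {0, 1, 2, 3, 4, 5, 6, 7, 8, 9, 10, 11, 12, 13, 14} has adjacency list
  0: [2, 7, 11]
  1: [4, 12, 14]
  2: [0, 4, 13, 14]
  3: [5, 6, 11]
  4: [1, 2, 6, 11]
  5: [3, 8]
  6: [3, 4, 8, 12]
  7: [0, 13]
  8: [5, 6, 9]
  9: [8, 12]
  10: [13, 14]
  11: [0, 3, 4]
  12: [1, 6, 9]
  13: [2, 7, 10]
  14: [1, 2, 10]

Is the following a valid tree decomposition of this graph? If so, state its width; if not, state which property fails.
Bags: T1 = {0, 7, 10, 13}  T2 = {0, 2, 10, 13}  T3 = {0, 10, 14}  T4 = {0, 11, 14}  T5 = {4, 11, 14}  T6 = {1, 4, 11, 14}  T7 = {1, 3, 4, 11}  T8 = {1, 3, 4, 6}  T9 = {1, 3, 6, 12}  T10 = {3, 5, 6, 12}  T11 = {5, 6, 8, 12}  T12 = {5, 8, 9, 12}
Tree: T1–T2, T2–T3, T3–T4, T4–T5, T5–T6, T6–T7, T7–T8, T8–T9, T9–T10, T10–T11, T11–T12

A tree decomposition must satisfy three properties: every vertex lies in some bag; for every edge, both endpoints lie together in some bag; and for every vertex, the bags containing it form a connected subtree. Here edge (2,14) lies in no bag, so the decomposition is invalid.

No — edge (2,14) lies in no bag.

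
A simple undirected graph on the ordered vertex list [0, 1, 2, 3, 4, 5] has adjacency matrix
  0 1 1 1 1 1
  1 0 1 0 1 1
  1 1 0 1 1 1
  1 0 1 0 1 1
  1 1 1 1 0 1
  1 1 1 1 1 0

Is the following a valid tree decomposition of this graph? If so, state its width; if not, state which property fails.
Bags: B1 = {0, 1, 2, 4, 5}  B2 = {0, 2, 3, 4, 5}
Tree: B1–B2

Yes; width 4.

Vertex coverage: the bags together contain {0, 1, 2, 3, 4, 5}, the full vertex set. Edge coverage: each edge of G has both endpoints in at least one bag. Running intersection: for every vertex, the bags containing it form a connected subtree. All three properties hold, so this is a valid tree decomposition of width max|bag| − 1 = 4, and hence tw(G) ≤ 4.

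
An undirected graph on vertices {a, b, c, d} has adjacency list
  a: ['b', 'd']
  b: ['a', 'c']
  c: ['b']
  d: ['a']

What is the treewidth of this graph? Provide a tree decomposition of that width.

Treewidth 1.
Bags: B1 = {a, b}  B2 = {a, d}  B3 = {b, c}
Tree: B1–B2, B1–B3

Each bag holds 2 vertices, so the decomposition has width 1, which upper-bounds the treewidth. G has an edge, so its treewidth is at least 1. Therefore the treewidth is 1.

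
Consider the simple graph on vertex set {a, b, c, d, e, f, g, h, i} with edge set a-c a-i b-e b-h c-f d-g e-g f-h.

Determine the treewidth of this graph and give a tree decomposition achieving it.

Every bag has size at most 2, so the width is 2 − 1 = 1 and tw(G) ≤ 1. G has an edge, so its treewidth is at least 1. Combining the bounds, tw(G) = 1.

Treewidth 1.
One optimal decomposition is:
Bags: B1 = {d, g}  B2 = {e, g}  B3 = {b, e}  B4 = {b, h}  B5 = {f, h}  B6 = {c, f}  B7 = {a, c}  B8 = {a, i}
Tree: B1–B2, B2–B3, B3–B4, B4–B5, B5–B6, B6–B7, B7–B8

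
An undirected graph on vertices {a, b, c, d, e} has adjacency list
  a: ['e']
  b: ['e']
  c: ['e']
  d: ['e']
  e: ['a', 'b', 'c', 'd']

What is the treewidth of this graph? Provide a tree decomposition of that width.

Treewidth 1.
Bags: B1 = {d, e}  B2 = {a, e}  B3 = {c, e}  B4 = {b, e}
Tree: B1–B2, B1–B3, B1–B4

Every bag has size at most 2, so the width is 2 − 1 = 1 and tw(G) ≤ 1. Since G has at least one edge (e.g. d–e), it is not an edgeless graph, so tw(G) ≥ 1. Combining the bounds, tw(G) = 1.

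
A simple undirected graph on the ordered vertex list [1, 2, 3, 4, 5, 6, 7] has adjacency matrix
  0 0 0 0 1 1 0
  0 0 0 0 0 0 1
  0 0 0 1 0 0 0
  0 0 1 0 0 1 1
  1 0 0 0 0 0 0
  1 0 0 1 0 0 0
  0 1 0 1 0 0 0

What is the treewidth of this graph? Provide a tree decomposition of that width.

Each bag holds 2 vertices, so the decomposition has width 1, which upper-bounds the treewidth. Since G has at least one edge (e.g. 4–6), it is not an edgeless graph, so tw(G) ≥ 1. Combining the bounds, tw(G) = 1.

Treewidth 1.
Bags: B1 = {4, 6}  B2 = {4, 7}  B3 = {1, 6}  B4 = {2, 7}  B5 = {3, 4}  B6 = {1, 5}
Tree: B1–B2, B1–B3, B2–B4, B2–B5, B3–B6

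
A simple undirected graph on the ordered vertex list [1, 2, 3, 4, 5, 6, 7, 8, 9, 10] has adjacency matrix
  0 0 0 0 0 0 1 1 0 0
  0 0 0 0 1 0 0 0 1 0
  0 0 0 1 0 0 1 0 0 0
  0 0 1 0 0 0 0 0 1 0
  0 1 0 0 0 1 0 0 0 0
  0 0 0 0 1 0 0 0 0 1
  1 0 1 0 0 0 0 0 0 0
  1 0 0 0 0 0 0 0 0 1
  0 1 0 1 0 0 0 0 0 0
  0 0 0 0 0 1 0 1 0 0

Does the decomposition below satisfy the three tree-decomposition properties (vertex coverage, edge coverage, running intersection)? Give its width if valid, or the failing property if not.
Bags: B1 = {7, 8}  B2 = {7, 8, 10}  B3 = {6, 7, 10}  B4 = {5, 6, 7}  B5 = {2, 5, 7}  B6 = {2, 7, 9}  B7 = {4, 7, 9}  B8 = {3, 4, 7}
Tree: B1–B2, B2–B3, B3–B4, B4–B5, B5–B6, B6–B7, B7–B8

No — vertex 1 appears in no bag.

A tree decomposition must satisfy three properties: every vertex lies in some bag; for every edge, both endpoints lie together in some bag; and for every vertex, the bags containing it form a connected subtree. Here vertex 1 appears in no bag, so the decomposition is invalid.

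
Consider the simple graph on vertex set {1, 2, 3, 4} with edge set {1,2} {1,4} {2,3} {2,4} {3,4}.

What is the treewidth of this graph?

2

A width-2 tree decomposition is:
Bags: B1 = {2, 3, 4}  B2 = {1, 2, 4}
Tree: B1–B2
Every bag has size at most 3, so the width is 3 − 1 = 2 and tw(G) ≤ 2. Conversely, {1, 2, 4} is a clique of size 3, and the vertices of any clique must share a bag in every tree decomposition; so some bag has ≥ 3 vertices and tw(G) ≥ 2. Therefore the treewidth is 2.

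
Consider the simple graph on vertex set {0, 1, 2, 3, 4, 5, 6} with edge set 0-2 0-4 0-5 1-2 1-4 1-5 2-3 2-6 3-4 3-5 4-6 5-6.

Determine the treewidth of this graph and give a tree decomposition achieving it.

Every bag has size at most 4, so the width is 4 − 1 = 3 and tw(G) ≤ 3. For the lower bound: the 4 vertex sets {0,2}, {1,5}, {4}, {3} are disjoint, each induces a connected subgraph, and every pair is joined by at least one edge of G. Contracting each set to a single vertex therefore yields K_{4} as a minor, and since treewidth is minor-monotone, tw(G) ≥ tw(K_{4}) = 3. The upper and lower bounds meet at 3, so that is the treewidth.

Treewidth 3.
One optimal decomposition is:
Bags: B1 = {0, 2, 4, 5}  B2 = {1, 2, 4, 5}  B3 = {2, 3, 4, 5}  B4 = {2, 4, 5, 6}
Tree: B1–B2, B2–B3, B3–B4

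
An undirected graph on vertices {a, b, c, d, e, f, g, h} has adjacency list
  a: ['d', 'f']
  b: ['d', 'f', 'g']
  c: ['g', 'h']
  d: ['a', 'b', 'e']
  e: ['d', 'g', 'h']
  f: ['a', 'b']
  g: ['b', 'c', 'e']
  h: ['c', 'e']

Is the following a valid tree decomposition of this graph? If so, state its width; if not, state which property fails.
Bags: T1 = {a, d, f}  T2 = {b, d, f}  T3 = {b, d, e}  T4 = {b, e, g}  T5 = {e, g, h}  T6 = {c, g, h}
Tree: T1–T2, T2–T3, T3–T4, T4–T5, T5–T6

Vertex coverage: the bags together contain {a, b, c, d, e, f, g, h}, the full vertex set. Edge coverage: each edge of G has both endpoints in at least one bag. Running intersection: for every vertex, the bags containing it form a connected subtree. All three properties hold, so this is a valid tree decomposition of width max|bag| − 1 = 2, and hence tw(G) ≤ 2.

Yes; width 2.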